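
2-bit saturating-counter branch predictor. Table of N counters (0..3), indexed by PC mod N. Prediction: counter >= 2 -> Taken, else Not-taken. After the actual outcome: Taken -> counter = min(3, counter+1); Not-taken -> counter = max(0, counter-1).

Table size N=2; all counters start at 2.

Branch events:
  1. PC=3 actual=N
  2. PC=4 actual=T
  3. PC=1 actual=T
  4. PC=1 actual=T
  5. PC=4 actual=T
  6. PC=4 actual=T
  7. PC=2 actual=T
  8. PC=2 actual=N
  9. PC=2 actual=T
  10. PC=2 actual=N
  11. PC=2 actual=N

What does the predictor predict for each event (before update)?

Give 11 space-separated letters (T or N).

Ev 1: PC=3 idx=1 pred=T actual=N -> ctr[1]=1
Ev 2: PC=4 idx=0 pred=T actual=T -> ctr[0]=3
Ev 3: PC=1 idx=1 pred=N actual=T -> ctr[1]=2
Ev 4: PC=1 idx=1 pred=T actual=T -> ctr[1]=3
Ev 5: PC=4 idx=0 pred=T actual=T -> ctr[0]=3
Ev 6: PC=4 idx=0 pred=T actual=T -> ctr[0]=3
Ev 7: PC=2 idx=0 pred=T actual=T -> ctr[0]=3
Ev 8: PC=2 idx=0 pred=T actual=N -> ctr[0]=2
Ev 9: PC=2 idx=0 pred=T actual=T -> ctr[0]=3
Ev 10: PC=2 idx=0 pred=T actual=N -> ctr[0]=2
Ev 11: PC=2 idx=0 pred=T actual=N -> ctr[0]=1

Answer: T T N T T T T T T T T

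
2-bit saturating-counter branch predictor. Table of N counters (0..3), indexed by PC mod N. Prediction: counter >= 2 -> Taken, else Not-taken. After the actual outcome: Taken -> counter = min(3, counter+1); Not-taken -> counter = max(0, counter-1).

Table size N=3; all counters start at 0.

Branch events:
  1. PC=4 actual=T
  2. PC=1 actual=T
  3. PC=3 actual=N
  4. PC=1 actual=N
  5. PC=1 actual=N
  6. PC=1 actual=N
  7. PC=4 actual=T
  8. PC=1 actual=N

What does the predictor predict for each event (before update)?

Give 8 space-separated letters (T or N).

Ev 1: PC=4 idx=1 pred=N actual=T -> ctr[1]=1
Ev 2: PC=1 idx=1 pred=N actual=T -> ctr[1]=2
Ev 3: PC=3 idx=0 pred=N actual=N -> ctr[0]=0
Ev 4: PC=1 idx=1 pred=T actual=N -> ctr[1]=1
Ev 5: PC=1 idx=1 pred=N actual=N -> ctr[1]=0
Ev 6: PC=1 idx=1 pred=N actual=N -> ctr[1]=0
Ev 7: PC=4 idx=1 pred=N actual=T -> ctr[1]=1
Ev 8: PC=1 idx=1 pred=N actual=N -> ctr[1]=0

Answer: N N N T N N N N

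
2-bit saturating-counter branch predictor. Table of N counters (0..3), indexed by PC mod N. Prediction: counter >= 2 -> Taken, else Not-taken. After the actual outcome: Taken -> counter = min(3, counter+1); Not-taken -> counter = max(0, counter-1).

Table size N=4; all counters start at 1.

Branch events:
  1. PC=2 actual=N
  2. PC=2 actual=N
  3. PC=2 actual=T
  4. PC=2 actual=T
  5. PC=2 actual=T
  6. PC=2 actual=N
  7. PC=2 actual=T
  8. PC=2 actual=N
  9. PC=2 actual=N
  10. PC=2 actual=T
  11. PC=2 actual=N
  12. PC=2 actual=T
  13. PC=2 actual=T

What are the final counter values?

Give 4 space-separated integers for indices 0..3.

Answer: 1 1 3 1

Derivation:
Ev 1: PC=2 idx=2 pred=N actual=N -> ctr[2]=0
Ev 2: PC=2 idx=2 pred=N actual=N -> ctr[2]=0
Ev 3: PC=2 idx=2 pred=N actual=T -> ctr[2]=1
Ev 4: PC=2 idx=2 pred=N actual=T -> ctr[2]=2
Ev 5: PC=2 idx=2 pred=T actual=T -> ctr[2]=3
Ev 6: PC=2 idx=2 pred=T actual=N -> ctr[2]=2
Ev 7: PC=2 idx=2 pred=T actual=T -> ctr[2]=3
Ev 8: PC=2 idx=2 pred=T actual=N -> ctr[2]=2
Ev 9: PC=2 idx=2 pred=T actual=N -> ctr[2]=1
Ev 10: PC=2 idx=2 pred=N actual=T -> ctr[2]=2
Ev 11: PC=2 idx=2 pred=T actual=N -> ctr[2]=1
Ev 12: PC=2 idx=2 pred=N actual=T -> ctr[2]=2
Ev 13: PC=2 idx=2 pred=T actual=T -> ctr[2]=3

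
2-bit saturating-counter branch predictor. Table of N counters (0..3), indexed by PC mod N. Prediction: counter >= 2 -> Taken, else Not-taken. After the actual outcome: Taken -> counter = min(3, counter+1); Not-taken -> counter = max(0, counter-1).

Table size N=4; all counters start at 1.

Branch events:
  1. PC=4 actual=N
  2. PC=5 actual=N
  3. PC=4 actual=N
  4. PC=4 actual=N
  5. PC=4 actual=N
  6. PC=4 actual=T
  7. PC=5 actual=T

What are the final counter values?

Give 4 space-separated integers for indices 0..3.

Ev 1: PC=4 idx=0 pred=N actual=N -> ctr[0]=0
Ev 2: PC=5 idx=1 pred=N actual=N -> ctr[1]=0
Ev 3: PC=4 idx=0 pred=N actual=N -> ctr[0]=0
Ev 4: PC=4 idx=0 pred=N actual=N -> ctr[0]=0
Ev 5: PC=4 idx=0 pred=N actual=N -> ctr[0]=0
Ev 6: PC=4 idx=0 pred=N actual=T -> ctr[0]=1
Ev 7: PC=5 idx=1 pred=N actual=T -> ctr[1]=1

Answer: 1 1 1 1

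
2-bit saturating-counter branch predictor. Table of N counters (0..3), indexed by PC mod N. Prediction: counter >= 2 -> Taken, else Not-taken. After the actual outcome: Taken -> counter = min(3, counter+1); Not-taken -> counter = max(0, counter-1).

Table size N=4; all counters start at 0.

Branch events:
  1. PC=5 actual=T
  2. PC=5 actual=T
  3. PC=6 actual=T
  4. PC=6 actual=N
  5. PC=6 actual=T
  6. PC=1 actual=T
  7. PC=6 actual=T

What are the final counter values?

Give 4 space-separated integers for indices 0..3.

Ev 1: PC=5 idx=1 pred=N actual=T -> ctr[1]=1
Ev 2: PC=5 idx=1 pred=N actual=T -> ctr[1]=2
Ev 3: PC=6 idx=2 pred=N actual=T -> ctr[2]=1
Ev 4: PC=6 idx=2 pred=N actual=N -> ctr[2]=0
Ev 5: PC=6 idx=2 pred=N actual=T -> ctr[2]=1
Ev 6: PC=1 idx=1 pred=T actual=T -> ctr[1]=3
Ev 7: PC=6 idx=2 pred=N actual=T -> ctr[2]=2

Answer: 0 3 2 0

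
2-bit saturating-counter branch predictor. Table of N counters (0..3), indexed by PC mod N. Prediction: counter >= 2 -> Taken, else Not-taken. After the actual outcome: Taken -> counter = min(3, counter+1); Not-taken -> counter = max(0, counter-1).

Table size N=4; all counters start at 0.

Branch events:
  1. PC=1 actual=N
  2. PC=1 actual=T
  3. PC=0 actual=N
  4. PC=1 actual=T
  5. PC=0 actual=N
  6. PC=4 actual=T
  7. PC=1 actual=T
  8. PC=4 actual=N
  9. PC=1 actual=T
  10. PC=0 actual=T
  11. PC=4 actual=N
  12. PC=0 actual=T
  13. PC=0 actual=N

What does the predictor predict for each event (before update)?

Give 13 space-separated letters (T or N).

Answer: N N N N N N T N T N N N N

Derivation:
Ev 1: PC=1 idx=1 pred=N actual=N -> ctr[1]=0
Ev 2: PC=1 idx=1 pred=N actual=T -> ctr[1]=1
Ev 3: PC=0 idx=0 pred=N actual=N -> ctr[0]=0
Ev 4: PC=1 idx=1 pred=N actual=T -> ctr[1]=2
Ev 5: PC=0 idx=0 pred=N actual=N -> ctr[0]=0
Ev 6: PC=4 idx=0 pred=N actual=T -> ctr[0]=1
Ev 7: PC=1 idx=1 pred=T actual=T -> ctr[1]=3
Ev 8: PC=4 idx=0 pred=N actual=N -> ctr[0]=0
Ev 9: PC=1 idx=1 pred=T actual=T -> ctr[1]=3
Ev 10: PC=0 idx=0 pred=N actual=T -> ctr[0]=1
Ev 11: PC=4 idx=0 pred=N actual=N -> ctr[0]=0
Ev 12: PC=0 idx=0 pred=N actual=T -> ctr[0]=1
Ev 13: PC=0 idx=0 pred=N actual=N -> ctr[0]=0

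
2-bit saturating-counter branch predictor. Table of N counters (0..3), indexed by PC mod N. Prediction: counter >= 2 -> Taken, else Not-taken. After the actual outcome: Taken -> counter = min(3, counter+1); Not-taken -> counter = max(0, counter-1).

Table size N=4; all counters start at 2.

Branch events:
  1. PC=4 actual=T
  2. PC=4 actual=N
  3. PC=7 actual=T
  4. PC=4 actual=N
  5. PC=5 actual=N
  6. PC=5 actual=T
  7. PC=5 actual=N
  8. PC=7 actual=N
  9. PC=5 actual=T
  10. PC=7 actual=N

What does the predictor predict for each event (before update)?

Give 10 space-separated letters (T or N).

Ev 1: PC=4 idx=0 pred=T actual=T -> ctr[0]=3
Ev 2: PC=4 idx=0 pred=T actual=N -> ctr[0]=2
Ev 3: PC=7 idx=3 pred=T actual=T -> ctr[3]=3
Ev 4: PC=4 idx=0 pred=T actual=N -> ctr[0]=1
Ev 5: PC=5 idx=1 pred=T actual=N -> ctr[1]=1
Ev 6: PC=5 idx=1 pred=N actual=T -> ctr[1]=2
Ev 7: PC=5 idx=1 pred=T actual=N -> ctr[1]=1
Ev 8: PC=7 idx=3 pred=T actual=N -> ctr[3]=2
Ev 9: PC=5 idx=1 pred=N actual=T -> ctr[1]=2
Ev 10: PC=7 idx=3 pred=T actual=N -> ctr[3]=1

Answer: T T T T T N T T N T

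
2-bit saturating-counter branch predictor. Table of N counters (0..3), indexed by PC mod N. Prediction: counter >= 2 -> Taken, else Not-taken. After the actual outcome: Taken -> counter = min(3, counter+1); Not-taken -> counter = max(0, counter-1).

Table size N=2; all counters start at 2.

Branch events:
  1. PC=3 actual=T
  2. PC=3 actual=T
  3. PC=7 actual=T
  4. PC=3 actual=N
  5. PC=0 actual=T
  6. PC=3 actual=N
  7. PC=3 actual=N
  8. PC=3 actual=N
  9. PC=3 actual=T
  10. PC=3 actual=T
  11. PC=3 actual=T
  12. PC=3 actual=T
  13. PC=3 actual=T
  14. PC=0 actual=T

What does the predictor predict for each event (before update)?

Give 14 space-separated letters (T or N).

Ev 1: PC=3 idx=1 pred=T actual=T -> ctr[1]=3
Ev 2: PC=3 idx=1 pred=T actual=T -> ctr[1]=3
Ev 3: PC=7 idx=1 pred=T actual=T -> ctr[1]=3
Ev 4: PC=3 idx=1 pred=T actual=N -> ctr[1]=2
Ev 5: PC=0 idx=0 pred=T actual=T -> ctr[0]=3
Ev 6: PC=3 idx=1 pred=T actual=N -> ctr[1]=1
Ev 7: PC=3 idx=1 pred=N actual=N -> ctr[1]=0
Ev 8: PC=3 idx=1 pred=N actual=N -> ctr[1]=0
Ev 9: PC=3 idx=1 pred=N actual=T -> ctr[1]=1
Ev 10: PC=3 idx=1 pred=N actual=T -> ctr[1]=2
Ev 11: PC=3 idx=1 pred=T actual=T -> ctr[1]=3
Ev 12: PC=3 idx=1 pred=T actual=T -> ctr[1]=3
Ev 13: PC=3 idx=1 pred=T actual=T -> ctr[1]=3
Ev 14: PC=0 idx=0 pred=T actual=T -> ctr[0]=3

Answer: T T T T T T N N N N T T T T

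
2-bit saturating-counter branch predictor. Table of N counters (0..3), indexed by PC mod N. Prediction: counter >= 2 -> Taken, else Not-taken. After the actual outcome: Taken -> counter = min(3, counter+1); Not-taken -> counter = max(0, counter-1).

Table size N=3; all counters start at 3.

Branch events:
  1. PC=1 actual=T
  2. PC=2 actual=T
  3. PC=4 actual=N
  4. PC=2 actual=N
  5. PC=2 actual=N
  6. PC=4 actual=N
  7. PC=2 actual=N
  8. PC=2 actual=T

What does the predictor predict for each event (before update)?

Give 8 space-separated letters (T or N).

Answer: T T T T T T N N

Derivation:
Ev 1: PC=1 idx=1 pred=T actual=T -> ctr[1]=3
Ev 2: PC=2 idx=2 pred=T actual=T -> ctr[2]=3
Ev 3: PC=4 idx=1 pred=T actual=N -> ctr[1]=2
Ev 4: PC=2 idx=2 pred=T actual=N -> ctr[2]=2
Ev 5: PC=2 idx=2 pred=T actual=N -> ctr[2]=1
Ev 6: PC=4 idx=1 pred=T actual=N -> ctr[1]=1
Ev 7: PC=2 idx=2 pred=N actual=N -> ctr[2]=0
Ev 8: PC=2 idx=2 pred=N actual=T -> ctr[2]=1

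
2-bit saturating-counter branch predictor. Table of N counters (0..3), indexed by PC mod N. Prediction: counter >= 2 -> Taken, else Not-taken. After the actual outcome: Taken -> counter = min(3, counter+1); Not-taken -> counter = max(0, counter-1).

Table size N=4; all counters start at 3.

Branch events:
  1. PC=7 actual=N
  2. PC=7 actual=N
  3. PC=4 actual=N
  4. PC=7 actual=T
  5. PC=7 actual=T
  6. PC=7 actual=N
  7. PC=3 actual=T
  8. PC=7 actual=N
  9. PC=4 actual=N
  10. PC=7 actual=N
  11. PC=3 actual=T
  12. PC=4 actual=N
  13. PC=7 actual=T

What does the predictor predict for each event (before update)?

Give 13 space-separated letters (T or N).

Answer: T T T N T T T T T T N N T

Derivation:
Ev 1: PC=7 idx=3 pred=T actual=N -> ctr[3]=2
Ev 2: PC=7 idx=3 pred=T actual=N -> ctr[3]=1
Ev 3: PC=4 idx=0 pred=T actual=N -> ctr[0]=2
Ev 4: PC=7 idx=3 pred=N actual=T -> ctr[3]=2
Ev 5: PC=7 idx=3 pred=T actual=T -> ctr[3]=3
Ev 6: PC=7 idx=3 pred=T actual=N -> ctr[3]=2
Ev 7: PC=3 idx=3 pred=T actual=T -> ctr[3]=3
Ev 8: PC=7 idx=3 pred=T actual=N -> ctr[3]=2
Ev 9: PC=4 idx=0 pred=T actual=N -> ctr[0]=1
Ev 10: PC=7 idx=3 pred=T actual=N -> ctr[3]=1
Ev 11: PC=3 idx=3 pred=N actual=T -> ctr[3]=2
Ev 12: PC=4 idx=0 pred=N actual=N -> ctr[0]=0
Ev 13: PC=7 idx=3 pred=T actual=T -> ctr[3]=3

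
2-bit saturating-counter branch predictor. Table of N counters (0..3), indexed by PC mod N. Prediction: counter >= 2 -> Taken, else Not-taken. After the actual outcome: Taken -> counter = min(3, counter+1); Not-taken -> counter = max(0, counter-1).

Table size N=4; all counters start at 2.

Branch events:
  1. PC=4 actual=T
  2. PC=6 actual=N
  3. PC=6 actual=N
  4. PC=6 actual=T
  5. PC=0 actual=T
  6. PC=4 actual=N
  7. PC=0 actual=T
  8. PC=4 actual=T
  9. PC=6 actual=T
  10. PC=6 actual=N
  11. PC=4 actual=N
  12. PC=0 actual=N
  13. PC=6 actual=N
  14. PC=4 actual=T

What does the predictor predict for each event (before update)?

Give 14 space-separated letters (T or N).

Answer: T T N N T T T T N T T T N N

Derivation:
Ev 1: PC=4 idx=0 pred=T actual=T -> ctr[0]=3
Ev 2: PC=6 idx=2 pred=T actual=N -> ctr[2]=1
Ev 3: PC=6 idx=2 pred=N actual=N -> ctr[2]=0
Ev 4: PC=6 idx=2 pred=N actual=T -> ctr[2]=1
Ev 5: PC=0 idx=0 pred=T actual=T -> ctr[0]=3
Ev 6: PC=4 idx=0 pred=T actual=N -> ctr[0]=2
Ev 7: PC=0 idx=0 pred=T actual=T -> ctr[0]=3
Ev 8: PC=4 idx=0 pred=T actual=T -> ctr[0]=3
Ev 9: PC=6 idx=2 pred=N actual=T -> ctr[2]=2
Ev 10: PC=6 idx=2 pred=T actual=N -> ctr[2]=1
Ev 11: PC=4 idx=0 pred=T actual=N -> ctr[0]=2
Ev 12: PC=0 idx=0 pred=T actual=N -> ctr[0]=1
Ev 13: PC=6 idx=2 pred=N actual=N -> ctr[2]=0
Ev 14: PC=4 idx=0 pred=N actual=T -> ctr[0]=2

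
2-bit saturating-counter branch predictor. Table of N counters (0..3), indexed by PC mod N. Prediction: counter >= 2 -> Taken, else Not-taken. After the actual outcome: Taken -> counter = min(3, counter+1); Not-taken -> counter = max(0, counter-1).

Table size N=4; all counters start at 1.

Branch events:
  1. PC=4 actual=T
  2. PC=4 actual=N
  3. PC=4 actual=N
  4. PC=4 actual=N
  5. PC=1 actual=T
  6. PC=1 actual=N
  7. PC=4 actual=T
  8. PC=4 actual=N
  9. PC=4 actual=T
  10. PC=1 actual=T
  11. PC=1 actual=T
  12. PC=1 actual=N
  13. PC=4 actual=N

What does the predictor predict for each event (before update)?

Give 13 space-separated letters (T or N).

Ev 1: PC=4 idx=0 pred=N actual=T -> ctr[0]=2
Ev 2: PC=4 idx=0 pred=T actual=N -> ctr[0]=1
Ev 3: PC=4 idx=0 pred=N actual=N -> ctr[0]=0
Ev 4: PC=4 idx=0 pred=N actual=N -> ctr[0]=0
Ev 5: PC=1 idx=1 pred=N actual=T -> ctr[1]=2
Ev 6: PC=1 idx=1 pred=T actual=N -> ctr[1]=1
Ev 7: PC=4 idx=0 pred=N actual=T -> ctr[0]=1
Ev 8: PC=4 idx=0 pred=N actual=N -> ctr[0]=0
Ev 9: PC=4 idx=0 pred=N actual=T -> ctr[0]=1
Ev 10: PC=1 idx=1 pred=N actual=T -> ctr[1]=2
Ev 11: PC=1 idx=1 pred=T actual=T -> ctr[1]=3
Ev 12: PC=1 idx=1 pred=T actual=N -> ctr[1]=2
Ev 13: PC=4 idx=0 pred=N actual=N -> ctr[0]=0

Answer: N T N N N T N N N N T T N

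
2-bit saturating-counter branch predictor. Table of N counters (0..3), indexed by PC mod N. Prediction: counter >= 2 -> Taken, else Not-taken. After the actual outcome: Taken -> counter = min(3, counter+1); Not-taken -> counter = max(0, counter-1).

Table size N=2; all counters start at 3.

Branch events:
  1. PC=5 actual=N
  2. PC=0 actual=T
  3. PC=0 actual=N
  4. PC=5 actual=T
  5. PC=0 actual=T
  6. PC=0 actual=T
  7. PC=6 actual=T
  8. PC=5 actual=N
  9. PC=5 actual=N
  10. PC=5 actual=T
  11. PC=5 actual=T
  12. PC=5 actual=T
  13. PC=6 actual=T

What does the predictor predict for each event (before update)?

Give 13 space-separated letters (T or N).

Answer: T T T T T T T T T N T T T

Derivation:
Ev 1: PC=5 idx=1 pred=T actual=N -> ctr[1]=2
Ev 2: PC=0 idx=0 pred=T actual=T -> ctr[0]=3
Ev 3: PC=0 idx=0 pred=T actual=N -> ctr[0]=2
Ev 4: PC=5 idx=1 pred=T actual=T -> ctr[1]=3
Ev 5: PC=0 idx=0 pred=T actual=T -> ctr[0]=3
Ev 6: PC=0 idx=0 pred=T actual=T -> ctr[0]=3
Ev 7: PC=6 idx=0 pred=T actual=T -> ctr[0]=3
Ev 8: PC=5 idx=1 pred=T actual=N -> ctr[1]=2
Ev 9: PC=5 idx=1 pred=T actual=N -> ctr[1]=1
Ev 10: PC=5 idx=1 pred=N actual=T -> ctr[1]=2
Ev 11: PC=5 idx=1 pred=T actual=T -> ctr[1]=3
Ev 12: PC=5 idx=1 pred=T actual=T -> ctr[1]=3
Ev 13: PC=6 idx=0 pred=T actual=T -> ctr[0]=3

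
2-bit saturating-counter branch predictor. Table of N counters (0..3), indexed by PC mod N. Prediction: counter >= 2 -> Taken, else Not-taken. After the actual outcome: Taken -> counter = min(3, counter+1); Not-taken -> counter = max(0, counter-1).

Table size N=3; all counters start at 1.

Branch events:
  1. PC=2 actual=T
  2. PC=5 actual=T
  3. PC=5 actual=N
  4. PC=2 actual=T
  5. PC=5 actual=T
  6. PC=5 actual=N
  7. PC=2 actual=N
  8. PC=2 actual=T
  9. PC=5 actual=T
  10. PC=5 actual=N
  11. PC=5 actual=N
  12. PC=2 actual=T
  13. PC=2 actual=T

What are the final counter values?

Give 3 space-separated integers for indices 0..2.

Answer: 1 1 3

Derivation:
Ev 1: PC=2 idx=2 pred=N actual=T -> ctr[2]=2
Ev 2: PC=5 idx=2 pred=T actual=T -> ctr[2]=3
Ev 3: PC=5 idx=2 pred=T actual=N -> ctr[2]=2
Ev 4: PC=2 idx=2 pred=T actual=T -> ctr[2]=3
Ev 5: PC=5 idx=2 pred=T actual=T -> ctr[2]=3
Ev 6: PC=5 idx=2 pred=T actual=N -> ctr[2]=2
Ev 7: PC=2 idx=2 pred=T actual=N -> ctr[2]=1
Ev 8: PC=2 idx=2 pred=N actual=T -> ctr[2]=2
Ev 9: PC=5 idx=2 pred=T actual=T -> ctr[2]=3
Ev 10: PC=5 idx=2 pred=T actual=N -> ctr[2]=2
Ev 11: PC=5 idx=2 pred=T actual=N -> ctr[2]=1
Ev 12: PC=2 idx=2 pred=N actual=T -> ctr[2]=2
Ev 13: PC=2 idx=2 pred=T actual=T -> ctr[2]=3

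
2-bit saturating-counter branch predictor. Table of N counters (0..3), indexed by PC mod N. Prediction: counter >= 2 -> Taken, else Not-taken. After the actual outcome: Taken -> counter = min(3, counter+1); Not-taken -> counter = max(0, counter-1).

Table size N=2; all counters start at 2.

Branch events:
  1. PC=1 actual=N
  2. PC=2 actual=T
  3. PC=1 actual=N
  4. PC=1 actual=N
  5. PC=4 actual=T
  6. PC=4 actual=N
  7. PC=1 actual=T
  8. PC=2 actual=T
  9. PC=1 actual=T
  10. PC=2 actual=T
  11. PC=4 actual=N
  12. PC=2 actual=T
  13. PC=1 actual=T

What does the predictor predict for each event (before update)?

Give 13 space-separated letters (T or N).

Ev 1: PC=1 idx=1 pred=T actual=N -> ctr[1]=1
Ev 2: PC=2 idx=0 pred=T actual=T -> ctr[0]=3
Ev 3: PC=1 idx=1 pred=N actual=N -> ctr[1]=0
Ev 4: PC=1 idx=1 pred=N actual=N -> ctr[1]=0
Ev 5: PC=4 idx=0 pred=T actual=T -> ctr[0]=3
Ev 6: PC=4 idx=0 pred=T actual=N -> ctr[0]=2
Ev 7: PC=1 idx=1 pred=N actual=T -> ctr[1]=1
Ev 8: PC=2 idx=0 pred=T actual=T -> ctr[0]=3
Ev 9: PC=1 idx=1 pred=N actual=T -> ctr[1]=2
Ev 10: PC=2 idx=0 pred=T actual=T -> ctr[0]=3
Ev 11: PC=4 idx=0 pred=T actual=N -> ctr[0]=2
Ev 12: PC=2 idx=0 pred=T actual=T -> ctr[0]=3
Ev 13: PC=1 idx=1 pred=T actual=T -> ctr[1]=3

Answer: T T N N T T N T N T T T T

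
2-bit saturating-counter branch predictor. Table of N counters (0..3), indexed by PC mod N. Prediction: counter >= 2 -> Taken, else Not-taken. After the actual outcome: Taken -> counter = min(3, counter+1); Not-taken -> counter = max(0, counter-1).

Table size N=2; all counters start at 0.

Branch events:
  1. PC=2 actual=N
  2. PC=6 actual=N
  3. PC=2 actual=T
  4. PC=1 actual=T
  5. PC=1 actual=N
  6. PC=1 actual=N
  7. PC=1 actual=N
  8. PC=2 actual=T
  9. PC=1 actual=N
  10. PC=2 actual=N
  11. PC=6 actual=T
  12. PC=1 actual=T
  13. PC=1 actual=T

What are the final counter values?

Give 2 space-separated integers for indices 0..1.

Ev 1: PC=2 idx=0 pred=N actual=N -> ctr[0]=0
Ev 2: PC=6 idx=0 pred=N actual=N -> ctr[0]=0
Ev 3: PC=2 idx=0 pred=N actual=T -> ctr[0]=1
Ev 4: PC=1 idx=1 pred=N actual=T -> ctr[1]=1
Ev 5: PC=1 idx=1 pred=N actual=N -> ctr[1]=0
Ev 6: PC=1 idx=1 pred=N actual=N -> ctr[1]=0
Ev 7: PC=1 idx=1 pred=N actual=N -> ctr[1]=0
Ev 8: PC=2 idx=0 pred=N actual=T -> ctr[0]=2
Ev 9: PC=1 idx=1 pred=N actual=N -> ctr[1]=0
Ev 10: PC=2 idx=0 pred=T actual=N -> ctr[0]=1
Ev 11: PC=6 idx=0 pred=N actual=T -> ctr[0]=2
Ev 12: PC=1 idx=1 pred=N actual=T -> ctr[1]=1
Ev 13: PC=1 idx=1 pred=N actual=T -> ctr[1]=2

Answer: 2 2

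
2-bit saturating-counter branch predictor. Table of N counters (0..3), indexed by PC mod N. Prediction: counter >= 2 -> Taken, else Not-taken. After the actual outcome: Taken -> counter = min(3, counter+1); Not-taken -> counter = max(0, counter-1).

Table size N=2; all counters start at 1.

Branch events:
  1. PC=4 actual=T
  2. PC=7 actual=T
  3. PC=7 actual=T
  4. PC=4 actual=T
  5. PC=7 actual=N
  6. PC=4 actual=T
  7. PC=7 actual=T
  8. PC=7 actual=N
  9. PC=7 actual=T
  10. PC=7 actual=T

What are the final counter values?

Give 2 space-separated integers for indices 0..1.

Answer: 3 3

Derivation:
Ev 1: PC=4 idx=0 pred=N actual=T -> ctr[0]=2
Ev 2: PC=7 idx=1 pred=N actual=T -> ctr[1]=2
Ev 3: PC=7 idx=1 pred=T actual=T -> ctr[1]=3
Ev 4: PC=4 idx=0 pred=T actual=T -> ctr[0]=3
Ev 5: PC=7 idx=1 pred=T actual=N -> ctr[1]=2
Ev 6: PC=4 idx=0 pred=T actual=T -> ctr[0]=3
Ev 7: PC=7 idx=1 pred=T actual=T -> ctr[1]=3
Ev 8: PC=7 idx=1 pred=T actual=N -> ctr[1]=2
Ev 9: PC=7 idx=1 pred=T actual=T -> ctr[1]=3
Ev 10: PC=7 idx=1 pred=T actual=T -> ctr[1]=3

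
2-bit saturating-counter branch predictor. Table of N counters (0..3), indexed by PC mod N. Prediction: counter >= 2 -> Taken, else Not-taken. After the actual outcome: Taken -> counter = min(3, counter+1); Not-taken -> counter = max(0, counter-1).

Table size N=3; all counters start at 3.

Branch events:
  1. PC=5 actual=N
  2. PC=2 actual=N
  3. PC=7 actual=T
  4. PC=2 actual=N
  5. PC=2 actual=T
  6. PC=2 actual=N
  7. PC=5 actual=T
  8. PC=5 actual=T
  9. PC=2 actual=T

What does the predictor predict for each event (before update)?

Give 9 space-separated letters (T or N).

Answer: T T T N N N N N T

Derivation:
Ev 1: PC=5 idx=2 pred=T actual=N -> ctr[2]=2
Ev 2: PC=2 idx=2 pred=T actual=N -> ctr[2]=1
Ev 3: PC=7 idx=1 pred=T actual=T -> ctr[1]=3
Ev 4: PC=2 idx=2 pred=N actual=N -> ctr[2]=0
Ev 5: PC=2 idx=2 pred=N actual=T -> ctr[2]=1
Ev 6: PC=2 idx=2 pred=N actual=N -> ctr[2]=0
Ev 7: PC=5 idx=2 pred=N actual=T -> ctr[2]=1
Ev 8: PC=5 idx=2 pred=N actual=T -> ctr[2]=2
Ev 9: PC=2 idx=2 pred=T actual=T -> ctr[2]=3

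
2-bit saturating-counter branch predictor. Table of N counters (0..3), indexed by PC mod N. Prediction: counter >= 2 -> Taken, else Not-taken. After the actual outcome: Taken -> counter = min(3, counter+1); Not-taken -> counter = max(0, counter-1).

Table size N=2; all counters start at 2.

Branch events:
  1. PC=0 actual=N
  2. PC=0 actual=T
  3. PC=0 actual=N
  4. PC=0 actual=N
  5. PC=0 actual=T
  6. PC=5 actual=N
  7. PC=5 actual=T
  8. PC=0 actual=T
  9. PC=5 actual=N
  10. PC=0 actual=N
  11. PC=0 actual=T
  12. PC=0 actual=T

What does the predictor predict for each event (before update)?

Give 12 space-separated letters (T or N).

Ev 1: PC=0 idx=0 pred=T actual=N -> ctr[0]=1
Ev 2: PC=0 idx=0 pred=N actual=T -> ctr[0]=2
Ev 3: PC=0 idx=0 pred=T actual=N -> ctr[0]=1
Ev 4: PC=0 idx=0 pred=N actual=N -> ctr[0]=0
Ev 5: PC=0 idx=0 pred=N actual=T -> ctr[0]=1
Ev 6: PC=5 idx=1 pred=T actual=N -> ctr[1]=1
Ev 7: PC=5 idx=1 pred=N actual=T -> ctr[1]=2
Ev 8: PC=0 idx=0 pred=N actual=T -> ctr[0]=2
Ev 9: PC=5 idx=1 pred=T actual=N -> ctr[1]=1
Ev 10: PC=0 idx=0 pred=T actual=N -> ctr[0]=1
Ev 11: PC=0 idx=0 pred=N actual=T -> ctr[0]=2
Ev 12: PC=0 idx=0 pred=T actual=T -> ctr[0]=3

Answer: T N T N N T N N T T N T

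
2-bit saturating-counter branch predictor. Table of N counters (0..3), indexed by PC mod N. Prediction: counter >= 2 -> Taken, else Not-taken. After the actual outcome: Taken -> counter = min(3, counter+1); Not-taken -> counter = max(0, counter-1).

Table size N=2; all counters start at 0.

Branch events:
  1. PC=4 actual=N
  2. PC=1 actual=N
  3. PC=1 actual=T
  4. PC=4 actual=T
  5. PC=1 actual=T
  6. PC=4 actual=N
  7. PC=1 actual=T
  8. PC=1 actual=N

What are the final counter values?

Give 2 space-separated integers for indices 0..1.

Answer: 0 2

Derivation:
Ev 1: PC=4 idx=0 pred=N actual=N -> ctr[0]=0
Ev 2: PC=1 idx=1 pred=N actual=N -> ctr[1]=0
Ev 3: PC=1 idx=1 pred=N actual=T -> ctr[1]=1
Ev 4: PC=4 idx=0 pred=N actual=T -> ctr[0]=1
Ev 5: PC=1 idx=1 pred=N actual=T -> ctr[1]=2
Ev 6: PC=4 idx=0 pred=N actual=N -> ctr[0]=0
Ev 7: PC=1 idx=1 pred=T actual=T -> ctr[1]=3
Ev 8: PC=1 idx=1 pred=T actual=N -> ctr[1]=2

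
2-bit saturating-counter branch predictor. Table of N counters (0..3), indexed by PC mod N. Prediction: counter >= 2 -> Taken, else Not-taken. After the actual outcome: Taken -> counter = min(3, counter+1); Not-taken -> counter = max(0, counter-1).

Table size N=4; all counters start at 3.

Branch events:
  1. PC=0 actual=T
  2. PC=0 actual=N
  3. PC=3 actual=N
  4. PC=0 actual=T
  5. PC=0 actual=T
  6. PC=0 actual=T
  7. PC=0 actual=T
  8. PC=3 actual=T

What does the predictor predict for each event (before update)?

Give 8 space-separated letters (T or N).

Ev 1: PC=0 idx=0 pred=T actual=T -> ctr[0]=3
Ev 2: PC=0 idx=0 pred=T actual=N -> ctr[0]=2
Ev 3: PC=3 idx=3 pred=T actual=N -> ctr[3]=2
Ev 4: PC=0 idx=0 pred=T actual=T -> ctr[0]=3
Ev 5: PC=0 idx=0 pred=T actual=T -> ctr[0]=3
Ev 6: PC=0 idx=0 pred=T actual=T -> ctr[0]=3
Ev 7: PC=0 idx=0 pred=T actual=T -> ctr[0]=3
Ev 8: PC=3 idx=3 pred=T actual=T -> ctr[3]=3

Answer: T T T T T T T T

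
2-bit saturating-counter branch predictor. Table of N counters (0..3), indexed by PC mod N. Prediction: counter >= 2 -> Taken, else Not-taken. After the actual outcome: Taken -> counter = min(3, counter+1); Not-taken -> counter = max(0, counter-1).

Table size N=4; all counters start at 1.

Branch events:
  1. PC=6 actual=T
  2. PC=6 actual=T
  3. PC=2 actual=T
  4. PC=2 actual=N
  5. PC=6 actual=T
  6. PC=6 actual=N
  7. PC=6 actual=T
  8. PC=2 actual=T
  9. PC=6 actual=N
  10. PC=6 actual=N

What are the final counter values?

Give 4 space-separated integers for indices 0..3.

Ev 1: PC=6 idx=2 pred=N actual=T -> ctr[2]=2
Ev 2: PC=6 idx=2 pred=T actual=T -> ctr[2]=3
Ev 3: PC=2 idx=2 pred=T actual=T -> ctr[2]=3
Ev 4: PC=2 idx=2 pred=T actual=N -> ctr[2]=2
Ev 5: PC=6 idx=2 pred=T actual=T -> ctr[2]=3
Ev 6: PC=6 idx=2 pred=T actual=N -> ctr[2]=2
Ev 7: PC=6 idx=2 pred=T actual=T -> ctr[2]=3
Ev 8: PC=2 idx=2 pred=T actual=T -> ctr[2]=3
Ev 9: PC=6 idx=2 pred=T actual=N -> ctr[2]=2
Ev 10: PC=6 idx=2 pred=T actual=N -> ctr[2]=1

Answer: 1 1 1 1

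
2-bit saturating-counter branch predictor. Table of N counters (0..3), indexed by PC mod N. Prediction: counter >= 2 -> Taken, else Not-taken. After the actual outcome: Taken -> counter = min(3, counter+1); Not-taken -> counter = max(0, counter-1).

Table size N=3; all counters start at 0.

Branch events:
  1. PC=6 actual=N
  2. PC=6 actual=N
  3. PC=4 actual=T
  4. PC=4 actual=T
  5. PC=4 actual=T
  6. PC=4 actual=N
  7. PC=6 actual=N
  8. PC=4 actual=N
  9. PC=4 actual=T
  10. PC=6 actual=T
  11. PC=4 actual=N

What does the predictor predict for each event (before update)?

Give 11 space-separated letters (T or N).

Answer: N N N N T T N T N N T

Derivation:
Ev 1: PC=6 idx=0 pred=N actual=N -> ctr[0]=0
Ev 2: PC=6 idx=0 pred=N actual=N -> ctr[0]=0
Ev 3: PC=4 idx=1 pred=N actual=T -> ctr[1]=1
Ev 4: PC=4 idx=1 pred=N actual=T -> ctr[1]=2
Ev 5: PC=4 idx=1 pred=T actual=T -> ctr[1]=3
Ev 6: PC=4 idx=1 pred=T actual=N -> ctr[1]=2
Ev 7: PC=6 idx=0 pred=N actual=N -> ctr[0]=0
Ev 8: PC=4 idx=1 pred=T actual=N -> ctr[1]=1
Ev 9: PC=4 idx=1 pred=N actual=T -> ctr[1]=2
Ev 10: PC=6 idx=0 pred=N actual=T -> ctr[0]=1
Ev 11: PC=4 idx=1 pred=T actual=N -> ctr[1]=1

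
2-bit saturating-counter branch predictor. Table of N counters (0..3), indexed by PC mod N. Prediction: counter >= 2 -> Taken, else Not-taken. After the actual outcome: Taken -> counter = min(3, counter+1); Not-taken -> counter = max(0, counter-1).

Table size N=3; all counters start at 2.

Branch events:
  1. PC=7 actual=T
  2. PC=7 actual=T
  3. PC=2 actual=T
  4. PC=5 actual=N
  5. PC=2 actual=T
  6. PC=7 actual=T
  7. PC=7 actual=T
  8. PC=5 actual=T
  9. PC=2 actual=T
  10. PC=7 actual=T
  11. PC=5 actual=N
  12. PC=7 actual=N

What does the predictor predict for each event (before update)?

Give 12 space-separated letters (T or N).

Ev 1: PC=7 idx=1 pred=T actual=T -> ctr[1]=3
Ev 2: PC=7 idx=1 pred=T actual=T -> ctr[1]=3
Ev 3: PC=2 idx=2 pred=T actual=T -> ctr[2]=3
Ev 4: PC=5 idx=2 pred=T actual=N -> ctr[2]=2
Ev 5: PC=2 idx=2 pred=T actual=T -> ctr[2]=3
Ev 6: PC=7 idx=1 pred=T actual=T -> ctr[1]=3
Ev 7: PC=7 idx=1 pred=T actual=T -> ctr[1]=3
Ev 8: PC=5 idx=2 pred=T actual=T -> ctr[2]=3
Ev 9: PC=2 idx=2 pred=T actual=T -> ctr[2]=3
Ev 10: PC=7 idx=1 pred=T actual=T -> ctr[1]=3
Ev 11: PC=5 idx=2 pred=T actual=N -> ctr[2]=2
Ev 12: PC=7 idx=1 pred=T actual=N -> ctr[1]=2

Answer: T T T T T T T T T T T T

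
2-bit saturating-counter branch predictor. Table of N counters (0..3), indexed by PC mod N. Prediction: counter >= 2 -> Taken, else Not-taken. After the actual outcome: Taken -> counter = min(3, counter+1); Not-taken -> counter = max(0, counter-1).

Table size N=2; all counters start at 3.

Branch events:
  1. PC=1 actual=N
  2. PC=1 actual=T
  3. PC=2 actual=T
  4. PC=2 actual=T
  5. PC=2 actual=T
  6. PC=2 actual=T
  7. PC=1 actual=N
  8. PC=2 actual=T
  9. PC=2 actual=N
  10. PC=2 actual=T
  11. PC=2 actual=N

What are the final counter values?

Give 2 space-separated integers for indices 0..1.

Ev 1: PC=1 idx=1 pred=T actual=N -> ctr[1]=2
Ev 2: PC=1 idx=1 pred=T actual=T -> ctr[1]=3
Ev 3: PC=2 idx=0 pred=T actual=T -> ctr[0]=3
Ev 4: PC=2 idx=0 pred=T actual=T -> ctr[0]=3
Ev 5: PC=2 idx=0 pred=T actual=T -> ctr[0]=3
Ev 6: PC=2 idx=0 pred=T actual=T -> ctr[0]=3
Ev 7: PC=1 idx=1 pred=T actual=N -> ctr[1]=2
Ev 8: PC=2 idx=0 pred=T actual=T -> ctr[0]=3
Ev 9: PC=2 idx=0 pred=T actual=N -> ctr[0]=2
Ev 10: PC=2 idx=0 pred=T actual=T -> ctr[0]=3
Ev 11: PC=2 idx=0 pred=T actual=N -> ctr[0]=2

Answer: 2 2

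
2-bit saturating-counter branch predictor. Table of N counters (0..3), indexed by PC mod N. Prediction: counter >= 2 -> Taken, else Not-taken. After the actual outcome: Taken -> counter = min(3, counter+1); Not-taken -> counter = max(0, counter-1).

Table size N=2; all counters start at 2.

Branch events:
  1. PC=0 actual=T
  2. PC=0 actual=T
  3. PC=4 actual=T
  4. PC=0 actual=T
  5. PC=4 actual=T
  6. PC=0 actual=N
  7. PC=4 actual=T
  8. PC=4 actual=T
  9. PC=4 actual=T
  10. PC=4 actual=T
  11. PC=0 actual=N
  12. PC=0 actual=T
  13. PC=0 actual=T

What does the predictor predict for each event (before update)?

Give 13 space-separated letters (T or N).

Answer: T T T T T T T T T T T T T

Derivation:
Ev 1: PC=0 idx=0 pred=T actual=T -> ctr[0]=3
Ev 2: PC=0 idx=0 pred=T actual=T -> ctr[0]=3
Ev 3: PC=4 idx=0 pred=T actual=T -> ctr[0]=3
Ev 4: PC=0 idx=0 pred=T actual=T -> ctr[0]=3
Ev 5: PC=4 idx=0 pred=T actual=T -> ctr[0]=3
Ev 6: PC=0 idx=0 pred=T actual=N -> ctr[0]=2
Ev 7: PC=4 idx=0 pred=T actual=T -> ctr[0]=3
Ev 8: PC=4 idx=0 pred=T actual=T -> ctr[0]=3
Ev 9: PC=4 idx=0 pred=T actual=T -> ctr[0]=3
Ev 10: PC=4 idx=0 pred=T actual=T -> ctr[0]=3
Ev 11: PC=0 idx=0 pred=T actual=N -> ctr[0]=2
Ev 12: PC=0 idx=0 pred=T actual=T -> ctr[0]=3
Ev 13: PC=0 idx=0 pred=T actual=T -> ctr[0]=3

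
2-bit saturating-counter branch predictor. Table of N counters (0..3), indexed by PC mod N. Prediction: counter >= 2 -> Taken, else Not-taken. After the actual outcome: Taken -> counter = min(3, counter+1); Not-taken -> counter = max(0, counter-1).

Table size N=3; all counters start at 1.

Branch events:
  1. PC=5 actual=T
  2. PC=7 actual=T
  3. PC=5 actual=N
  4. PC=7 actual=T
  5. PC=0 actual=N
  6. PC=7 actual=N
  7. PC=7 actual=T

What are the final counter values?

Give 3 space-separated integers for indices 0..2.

Answer: 0 3 1

Derivation:
Ev 1: PC=5 idx=2 pred=N actual=T -> ctr[2]=2
Ev 2: PC=7 idx=1 pred=N actual=T -> ctr[1]=2
Ev 3: PC=5 idx=2 pred=T actual=N -> ctr[2]=1
Ev 4: PC=7 idx=1 pred=T actual=T -> ctr[1]=3
Ev 5: PC=0 idx=0 pred=N actual=N -> ctr[0]=0
Ev 6: PC=7 idx=1 pred=T actual=N -> ctr[1]=2
Ev 7: PC=7 idx=1 pred=T actual=T -> ctr[1]=3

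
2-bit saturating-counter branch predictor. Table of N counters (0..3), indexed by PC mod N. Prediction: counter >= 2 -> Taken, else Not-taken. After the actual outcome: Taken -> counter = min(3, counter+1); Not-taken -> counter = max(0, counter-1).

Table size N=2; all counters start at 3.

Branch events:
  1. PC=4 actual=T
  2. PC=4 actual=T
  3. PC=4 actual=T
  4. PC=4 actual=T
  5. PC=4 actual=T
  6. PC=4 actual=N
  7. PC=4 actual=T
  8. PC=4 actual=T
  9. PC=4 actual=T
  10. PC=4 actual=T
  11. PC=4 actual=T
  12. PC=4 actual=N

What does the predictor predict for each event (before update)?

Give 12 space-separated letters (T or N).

Answer: T T T T T T T T T T T T

Derivation:
Ev 1: PC=4 idx=0 pred=T actual=T -> ctr[0]=3
Ev 2: PC=4 idx=0 pred=T actual=T -> ctr[0]=3
Ev 3: PC=4 idx=0 pred=T actual=T -> ctr[0]=3
Ev 4: PC=4 idx=0 pred=T actual=T -> ctr[0]=3
Ev 5: PC=4 idx=0 pred=T actual=T -> ctr[0]=3
Ev 6: PC=4 idx=0 pred=T actual=N -> ctr[0]=2
Ev 7: PC=4 idx=0 pred=T actual=T -> ctr[0]=3
Ev 8: PC=4 idx=0 pred=T actual=T -> ctr[0]=3
Ev 9: PC=4 idx=0 pred=T actual=T -> ctr[0]=3
Ev 10: PC=4 idx=0 pred=T actual=T -> ctr[0]=3
Ev 11: PC=4 idx=0 pred=T actual=T -> ctr[0]=3
Ev 12: PC=4 idx=0 pred=T actual=N -> ctr[0]=2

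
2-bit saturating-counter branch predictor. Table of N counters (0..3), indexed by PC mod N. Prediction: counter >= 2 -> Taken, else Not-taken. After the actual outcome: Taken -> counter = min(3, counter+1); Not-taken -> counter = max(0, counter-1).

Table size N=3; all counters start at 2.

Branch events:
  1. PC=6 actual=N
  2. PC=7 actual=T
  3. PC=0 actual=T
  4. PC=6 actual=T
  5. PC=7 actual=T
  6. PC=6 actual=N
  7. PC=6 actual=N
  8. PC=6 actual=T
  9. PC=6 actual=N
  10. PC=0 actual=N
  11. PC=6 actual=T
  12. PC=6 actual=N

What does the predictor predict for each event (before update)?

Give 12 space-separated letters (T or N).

Answer: T T N T T T T N T N N N

Derivation:
Ev 1: PC=6 idx=0 pred=T actual=N -> ctr[0]=1
Ev 2: PC=7 idx=1 pred=T actual=T -> ctr[1]=3
Ev 3: PC=0 idx=0 pred=N actual=T -> ctr[0]=2
Ev 4: PC=6 idx=0 pred=T actual=T -> ctr[0]=3
Ev 5: PC=7 idx=1 pred=T actual=T -> ctr[1]=3
Ev 6: PC=6 idx=0 pred=T actual=N -> ctr[0]=2
Ev 7: PC=6 idx=0 pred=T actual=N -> ctr[0]=1
Ev 8: PC=6 idx=0 pred=N actual=T -> ctr[0]=2
Ev 9: PC=6 idx=0 pred=T actual=N -> ctr[0]=1
Ev 10: PC=0 idx=0 pred=N actual=N -> ctr[0]=0
Ev 11: PC=6 idx=0 pred=N actual=T -> ctr[0]=1
Ev 12: PC=6 idx=0 pred=N actual=N -> ctr[0]=0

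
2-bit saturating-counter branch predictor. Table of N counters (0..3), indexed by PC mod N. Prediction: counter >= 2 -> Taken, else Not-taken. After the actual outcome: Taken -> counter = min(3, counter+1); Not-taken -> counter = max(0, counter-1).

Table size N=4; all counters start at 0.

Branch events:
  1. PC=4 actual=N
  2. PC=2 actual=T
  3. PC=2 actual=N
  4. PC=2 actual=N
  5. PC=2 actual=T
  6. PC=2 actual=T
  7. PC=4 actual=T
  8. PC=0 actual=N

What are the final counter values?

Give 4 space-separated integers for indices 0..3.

Answer: 0 0 2 0

Derivation:
Ev 1: PC=4 idx=0 pred=N actual=N -> ctr[0]=0
Ev 2: PC=2 idx=2 pred=N actual=T -> ctr[2]=1
Ev 3: PC=2 idx=2 pred=N actual=N -> ctr[2]=0
Ev 4: PC=2 idx=2 pred=N actual=N -> ctr[2]=0
Ev 5: PC=2 idx=2 pred=N actual=T -> ctr[2]=1
Ev 6: PC=2 idx=2 pred=N actual=T -> ctr[2]=2
Ev 7: PC=4 idx=0 pred=N actual=T -> ctr[0]=1
Ev 8: PC=0 idx=0 pred=N actual=N -> ctr[0]=0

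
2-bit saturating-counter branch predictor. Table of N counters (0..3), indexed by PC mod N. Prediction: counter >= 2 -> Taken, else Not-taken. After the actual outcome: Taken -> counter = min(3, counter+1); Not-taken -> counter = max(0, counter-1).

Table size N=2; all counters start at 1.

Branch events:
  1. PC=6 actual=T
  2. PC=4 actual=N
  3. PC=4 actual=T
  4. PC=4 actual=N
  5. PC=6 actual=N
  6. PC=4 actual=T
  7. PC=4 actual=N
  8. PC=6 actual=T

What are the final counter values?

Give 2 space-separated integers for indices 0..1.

Ev 1: PC=6 idx=0 pred=N actual=T -> ctr[0]=2
Ev 2: PC=4 idx=0 pred=T actual=N -> ctr[0]=1
Ev 3: PC=4 idx=0 pred=N actual=T -> ctr[0]=2
Ev 4: PC=4 idx=0 pred=T actual=N -> ctr[0]=1
Ev 5: PC=6 idx=0 pred=N actual=N -> ctr[0]=0
Ev 6: PC=4 idx=0 pred=N actual=T -> ctr[0]=1
Ev 7: PC=4 idx=0 pred=N actual=N -> ctr[0]=0
Ev 8: PC=6 idx=0 pred=N actual=T -> ctr[0]=1

Answer: 1 1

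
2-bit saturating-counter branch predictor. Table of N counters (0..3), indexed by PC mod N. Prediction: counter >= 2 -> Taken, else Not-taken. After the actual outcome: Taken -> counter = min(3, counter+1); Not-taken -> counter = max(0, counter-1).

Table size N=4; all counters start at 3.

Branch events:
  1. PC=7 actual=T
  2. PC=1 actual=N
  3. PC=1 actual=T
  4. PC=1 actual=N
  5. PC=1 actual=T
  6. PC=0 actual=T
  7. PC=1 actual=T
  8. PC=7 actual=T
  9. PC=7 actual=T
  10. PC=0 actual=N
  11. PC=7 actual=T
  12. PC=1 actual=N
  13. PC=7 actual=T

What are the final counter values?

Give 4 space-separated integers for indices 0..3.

Answer: 2 2 3 3

Derivation:
Ev 1: PC=7 idx=3 pred=T actual=T -> ctr[3]=3
Ev 2: PC=1 idx=1 pred=T actual=N -> ctr[1]=2
Ev 3: PC=1 idx=1 pred=T actual=T -> ctr[1]=3
Ev 4: PC=1 idx=1 pred=T actual=N -> ctr[1]=2
Ev 5: PC=1 idx=1 pred=T actual=T -> ctr[1]=3
Ev 6: PC=0 idx=0 pred=T actual=T -> ctr[0]=3
Ev 7: PC=1 idx=1 pred=T actual=T -> ctr[1]=3
Ev 8: PC=7 idx=3 pred=T actual=T -> ctr[3]=3
Ev 9: PC=7 idx=3 pred=T actual=T -> ctr[3]=3
Ev 10: PC=0 idx=0 pred=T actual=N -> ctr[0]=2
Ev 11: PC=7 idx=3 pred=T actual=T -> ctr[3]=3
Ev 12: PC=1 idx=1 pred=T actual=N -> ctr[1]=2
Ev 13: PC=7 idx=3 pred=T actual=T -> ctr[3]=3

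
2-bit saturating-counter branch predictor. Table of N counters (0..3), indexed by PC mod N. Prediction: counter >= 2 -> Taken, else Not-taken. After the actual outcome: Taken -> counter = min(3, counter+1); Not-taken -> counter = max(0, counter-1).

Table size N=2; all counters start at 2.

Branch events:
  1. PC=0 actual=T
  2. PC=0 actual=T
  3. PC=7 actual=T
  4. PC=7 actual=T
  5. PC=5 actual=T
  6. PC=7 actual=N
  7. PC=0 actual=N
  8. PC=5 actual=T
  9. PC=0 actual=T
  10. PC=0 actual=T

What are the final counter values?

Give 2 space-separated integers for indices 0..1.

Ev 1: PC=0 idx=0 pred=T actual=T -> ctr[0]=3
Ev 2: PC=0 idx=0 pred=T actual=T -> ctr[0]=3
Ev 3: PC=7 idx=1 pred=T actual=T -> ctr[1]=3
Ev 4: PC=7 idx=1 pred=T actual=T -> ctr[1]=3
Ev 5: PC=5 idx=1 pred=T actual=T -> ctr[1]=3
Ev 6: PC=7 idx=1 pred=T actual=N -> ctr[1]=2
Ev 7: PC=0 idx=0 pred=T actual=N -> ctr[0]=2
Ev 8: PC=5 idx=1 pred=T actual=T -> ctr[1]=3
Ev 9: PC=0 idx=0 pred=T actual=T -> ctr[0]=3
Ev 10: PC=0 idx=0 pred=T actual=T -> ctr[0]=3

Answer: 3 3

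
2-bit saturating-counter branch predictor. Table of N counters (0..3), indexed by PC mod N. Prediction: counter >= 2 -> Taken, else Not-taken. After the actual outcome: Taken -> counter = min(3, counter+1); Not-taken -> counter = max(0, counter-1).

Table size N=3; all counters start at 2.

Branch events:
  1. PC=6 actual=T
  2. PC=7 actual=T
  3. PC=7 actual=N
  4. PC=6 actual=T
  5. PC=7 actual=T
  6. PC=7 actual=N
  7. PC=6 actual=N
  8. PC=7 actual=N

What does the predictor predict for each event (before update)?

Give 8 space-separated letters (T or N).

Answer: T T T T T T T T

Derivation:
Ev 1: PC=6 idx=0 pred=T actual=T -> ctr[0]=3
Ev 2: PC=7 idx=1 pred=T actual=T -> ctr[1]=3
Ev 3: PC=7 idx=1 pred=T actual=N -> ctr[1]=2
Ev 4: PC=6 idx=0 pred=T actual=T -> ctr[0]=3
Ev 5: PC=7 idx=1 pred=T actual=T -> ctr[1]=3
Ev 6: PC=7 idx=1 pred=T actual=N -> ctr[1]=2
Ev 7: PC=6 idx=0 pred=T actual=N -> ctr[0]=2
Ev 8: PC=7 idx=1 pred=T actual=N -> ctr[1]=1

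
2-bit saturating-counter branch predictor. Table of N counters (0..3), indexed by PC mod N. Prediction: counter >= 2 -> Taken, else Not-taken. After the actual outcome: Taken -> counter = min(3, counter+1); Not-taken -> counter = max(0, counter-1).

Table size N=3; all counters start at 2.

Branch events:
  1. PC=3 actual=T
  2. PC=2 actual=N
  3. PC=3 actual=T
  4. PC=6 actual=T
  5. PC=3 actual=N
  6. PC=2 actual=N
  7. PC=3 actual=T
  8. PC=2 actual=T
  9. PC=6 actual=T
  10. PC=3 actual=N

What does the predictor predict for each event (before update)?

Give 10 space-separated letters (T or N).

Answer: T T T T T N T N T T

Derivation:
Ev 1: PC=3 idx=0 pred=T actual=T -> ctr[0]=3
Ev 2: PC=2 idx=2 pred=T actual=N -> ctr[2]=1
Ev 3: PC=3 idx=0 pred=T actual=T -> ctr[0]=3
Ev 4: PC=6 idx=0 pred=T actual=T -> ctr[0]=3
Ev 5: PC=3 idx=0 pred=T actual=N -> ctr[0]=2
Ev 6: PC=2 idx=2 pred=N actual=N -> ctr[2]=0
Ev 7: PC=3 idx=0 pred=T actual=T -> ctr[0]=3
Ev 8: PC=2 idx=2 pred=N actual=T -> ctr[2]=1
Ev 9: PC=6 idx=0 pred=T actual=T -> ctr[0]=3
Ev 10: PC=3 idx=0 pred=T actual=N -> ctr[0]=2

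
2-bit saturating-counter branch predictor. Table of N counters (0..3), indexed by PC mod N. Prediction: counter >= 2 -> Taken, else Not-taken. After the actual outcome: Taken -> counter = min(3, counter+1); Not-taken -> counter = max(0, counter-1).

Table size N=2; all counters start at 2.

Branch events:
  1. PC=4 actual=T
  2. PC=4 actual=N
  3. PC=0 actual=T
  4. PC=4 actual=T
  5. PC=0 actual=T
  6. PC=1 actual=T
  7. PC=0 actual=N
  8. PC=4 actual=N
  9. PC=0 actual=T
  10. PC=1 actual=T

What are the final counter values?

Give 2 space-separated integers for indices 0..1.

Answer: 2 3

Derivation:
Ev 1: PC=4 idx=0 pred=T actual=T -> ctr[0]=3
Ev 2: PC=4 idx=0 pred=T actual=N -> ctr[0]=2
Ev 3: PC=0 idx=0 pred=T actual=T -> ctr[0]=3
Ev 4: PC=4 idx=0 pred=T actual=T -> ctr[0]=3
Ev 5: PC=0 idx=0 pred=T actual=T -> ctr[0]=3
Ev 6: PC=1 idx=1 pred=T actual=T -> ctr[1]=3
Ev 7: PC=0 idx=0 pred=T actual=N -> ctr[0]=2
Ev 8: PC=4 idx=0 pred=T actual=N -> ctr[0]=1
Ev 9: PC=0 idx=0 pred=N actual=T -> ctr[0]=2
Ev 10: PC=1 idx=1 pred=T actual=T -> ctr[1]=3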